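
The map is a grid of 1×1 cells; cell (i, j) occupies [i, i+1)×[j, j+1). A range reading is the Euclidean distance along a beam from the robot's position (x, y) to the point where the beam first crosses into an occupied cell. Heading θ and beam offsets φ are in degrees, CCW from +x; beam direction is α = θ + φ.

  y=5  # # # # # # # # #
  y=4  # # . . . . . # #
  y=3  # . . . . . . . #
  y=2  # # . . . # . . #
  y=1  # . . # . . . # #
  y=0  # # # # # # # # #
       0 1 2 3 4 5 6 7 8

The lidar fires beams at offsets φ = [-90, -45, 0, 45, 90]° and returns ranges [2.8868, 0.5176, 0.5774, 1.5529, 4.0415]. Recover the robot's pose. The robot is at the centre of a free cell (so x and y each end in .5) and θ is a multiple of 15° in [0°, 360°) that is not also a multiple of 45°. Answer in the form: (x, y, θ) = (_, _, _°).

Candidates: 22 free-cell centres × 16 headings = 352 poses. Raycast each; keep the one whose scan matches to 4 dp.
  (3.5, 2.5, 30°): beam 1 = 0.5774 ≠ 2.8868 ✗
  (6.5, 1.5, 105°): beam 1 = 0.5176 ≠ 2.8868 ✗
  (2.5, 2.5, 240°): beam 1 = 0.5774 ≠ 2.8868 ✗
  …
  (3.5, 2.5, 300°): r_1=2.8868, r_2=0.5176, r_3=0.5774, r_4=1.5529, r_5=4.0415 — all match ✓
Unique over the lattice → pose = (3.5, 2.5, 300°).

(x, y, θ) = (3.5, 2.5, 300°)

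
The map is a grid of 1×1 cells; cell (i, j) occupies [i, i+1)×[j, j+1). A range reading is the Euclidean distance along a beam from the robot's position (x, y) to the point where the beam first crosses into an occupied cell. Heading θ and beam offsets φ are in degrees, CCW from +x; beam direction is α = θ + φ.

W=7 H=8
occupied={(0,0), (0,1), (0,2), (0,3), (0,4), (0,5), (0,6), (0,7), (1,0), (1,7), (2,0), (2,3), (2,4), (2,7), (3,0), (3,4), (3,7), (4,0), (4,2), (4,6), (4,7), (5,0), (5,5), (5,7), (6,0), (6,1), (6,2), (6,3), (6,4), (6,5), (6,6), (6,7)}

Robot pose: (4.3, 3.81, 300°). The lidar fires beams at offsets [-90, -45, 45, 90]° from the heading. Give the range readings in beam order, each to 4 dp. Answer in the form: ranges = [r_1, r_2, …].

ranges = [1.5011, 0.8386, 1.7600, 1.9630]

beam 1: φ=-90°, α=210°
  d=(-0.8660,-0.5000)  start (4,3)  tX=0.3464 tY=1.6200  stride 1/|dx|=1.1547 1/|dy|=2.0000
    cross x-line → (3,3), t=0.3464
    cross x-line → (2,3), t=1.5011 (wall)
  → r_1 = 1.5011
beam 2: φ=-45°, α=255°
  d=(-0.2588,-0.9659)  start (4,3)  tX=1.1591 tY=0.8386  stride 1/|dx|=3.8637 1/|dy|=1.0353
    cross y-line → (4,2), t=0.8386 (wall)
  → r_2 = 0.8386
beam 3: φ=45°, α=345°
  d=(0.9659,-0.2588)  start (4,3)  tX=0.7247 tY=3.1296  stride 1/|dx|=1.0353 1/|dy|=3.8637
    cross x-line → (5,3), t=0.7247
    cross x-line → (6,3), t=1.7600 (wall)
  → r_3 = 1.7600
beam 4: φ=90°, α=30°
  d=(0.8660,0.5000)  start (4,3)  tX=0.8083 tY=0.3800  stride 1/|dx|=1.1547 1/|dy|=2.0000
    cross y-line → (4,4), t=0.3800
    cross x-line → (5,4), t=0.8083
    cross x-line → (6,4), t=1.9630 (wall)
  → r_4 = 1.9630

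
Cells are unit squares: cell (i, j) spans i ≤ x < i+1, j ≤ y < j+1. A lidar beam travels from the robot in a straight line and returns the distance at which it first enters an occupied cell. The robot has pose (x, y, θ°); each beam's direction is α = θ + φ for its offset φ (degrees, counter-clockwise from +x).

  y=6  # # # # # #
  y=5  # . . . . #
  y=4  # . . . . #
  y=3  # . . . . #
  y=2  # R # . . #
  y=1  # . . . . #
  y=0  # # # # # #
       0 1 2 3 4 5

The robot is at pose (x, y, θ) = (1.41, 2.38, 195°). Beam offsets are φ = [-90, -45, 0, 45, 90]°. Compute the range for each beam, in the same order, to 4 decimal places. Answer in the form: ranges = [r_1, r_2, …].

beam 1: φ=-90°, α=105°
  direction (-0.2588, 0.9659); cell (1,2); t to first gridline: x 1.5841, y 0.6419 (then +3.8637 / +1.0353)
    (1,3) via y @ 0.6419
    (0,3) via x @ 1.5841  # hit
  → r_1 = 1.5841
beam 2: φ=-45°, α=150°
  direction (-0.8660, 0.5000); cell (1,2); t to first gridline: x 0.4734, y 1.2400 (then +1.1547 / +2.0000)
    (0,2) via x @ 0.4734  # hit
  → r_2 = 0.4734
beam 3: φ=0°, α=195°
  direction (-0.9659, -0.2588); cell (1,2); t to first gridline: x 0.4245, y 1.4682 (then +1.0353 / +3.8637)
    (0,2) via x @ 0.4245  # hit
  → r_3 = 0.4245
beam 4: φ=45°, α=240°
  direction (-0.5000, -0.8660); cell (1,2); t to first gridline: x 0.8200, y 0.4388 (then +2.0000 / +1.1547)
    (1,1) via y @ 0.4388
    (0,1) via x @ 0.8200  # hit
  → r_4 = 0.8200
beam 5: φ=90°, α=285°
  direction (0.2588, -0.9659); cell (1,2); t to first gridline: x 2.2796, y 0.3934 (then +3.8637 / +1.0353)
    (1,1) via y @ 0.3934
    (1,0) via y @ 1.4287  # hit
  → r_5 = 1.4287

ranges = [1.5841, 0.4734, 0.4245, 0.8200, 1.4287]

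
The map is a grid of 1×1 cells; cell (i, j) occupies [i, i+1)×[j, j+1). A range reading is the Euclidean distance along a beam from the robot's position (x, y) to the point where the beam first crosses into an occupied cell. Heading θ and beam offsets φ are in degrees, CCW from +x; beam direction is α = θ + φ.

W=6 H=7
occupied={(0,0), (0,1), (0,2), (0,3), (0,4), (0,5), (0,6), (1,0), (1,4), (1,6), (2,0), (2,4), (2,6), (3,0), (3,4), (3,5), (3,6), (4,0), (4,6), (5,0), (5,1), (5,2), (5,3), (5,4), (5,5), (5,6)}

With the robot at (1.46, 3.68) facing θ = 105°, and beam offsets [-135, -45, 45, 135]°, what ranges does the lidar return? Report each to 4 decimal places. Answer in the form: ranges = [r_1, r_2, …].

beam 1: φ=-135°, α=330°
  cosα=0.8660 sinα=-0.5000 | (1,3) | tMaxX 0.6235 tMaxY 1.3600 | tΔX 1.1547 tΔY 2.0000
    t=0.6235 [x] (2,3)
    t=1.3600 [y] (2,2)
    t=1.7782 [x] (3,2)
    t=2.9329 [x] (4,2)
    t=3.3600 [y] (4,1)
    t=4.0876 [x] (5,1) — stop
  → r_1 = 4.0876
beam 2: φ=-45°, α=60°
  cosα=0.5000 sinα=0.8660 | (1,3) | tMaxX 1.0800 tMaxY 0.3695 | tΔX 2.0000 tΔY 1.1547
    t=0.3695 [y] (1,4) — stop
  → r_2 = 0.3695
beam 3: φ=45°, α=150°
  cosα=-0.8660 sinα=0.5000 | (1,3) | tMaxX 0.5312 tMaxY 0.6400 | tΔX 1.1547 tΔY 2.0000
    t=0.5312 [x] (0,3) — stop
  → r_3 = 0.5312
beam 4: φ=135°, α=240°
  cosα=-0.5000 sinα=-0.8660 | (1,3) | tMaxX 0.9200 tMaxY 0.7852 | tΔX 2.0000 tΔY 1.1547
    t=0.7852 [y] (1,2)
    t=0.9200 [x] (0,2) — stop
  → r_4 = 0.9200

ranges = [4.0876, 0.3695, 0.5312, 0.9200]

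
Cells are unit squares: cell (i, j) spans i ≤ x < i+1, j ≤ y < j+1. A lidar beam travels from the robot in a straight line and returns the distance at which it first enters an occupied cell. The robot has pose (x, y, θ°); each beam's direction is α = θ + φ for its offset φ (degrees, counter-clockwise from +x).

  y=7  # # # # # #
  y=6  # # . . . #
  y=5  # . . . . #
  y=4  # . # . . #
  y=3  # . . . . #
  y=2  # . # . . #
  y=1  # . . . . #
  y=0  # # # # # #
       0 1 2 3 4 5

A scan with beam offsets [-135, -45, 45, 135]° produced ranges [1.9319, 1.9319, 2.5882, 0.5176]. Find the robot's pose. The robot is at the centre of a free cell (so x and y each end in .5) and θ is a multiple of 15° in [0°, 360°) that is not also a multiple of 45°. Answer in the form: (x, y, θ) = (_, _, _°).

(x, y, θ) = (4.5, 3.5, 210°)

Candidates: 21 free-cell centres × 16 headings = 336 poses. Raycast each; keep the one whose scan matches to 4 dp.
  (2.5, 3.5, 165°): beam 1 = 2.8868 ≠ 1.9319 ✗
  (3.5, 4.5, 300°): beam 1 = 0.5176 ≠ 1.9319 ✗
  (4.5, 1.5, 105°): beam 1 = 0.5774 ≠ 1.9319 ✗
  …
  (4.5, 3.5, 210°): r_1=1.9319, r_2=1.9319, r_3=2.5882, r_4=0.5176 — all match ✓
Unique over the lattice → pose = (4.5, 3.5, 210°).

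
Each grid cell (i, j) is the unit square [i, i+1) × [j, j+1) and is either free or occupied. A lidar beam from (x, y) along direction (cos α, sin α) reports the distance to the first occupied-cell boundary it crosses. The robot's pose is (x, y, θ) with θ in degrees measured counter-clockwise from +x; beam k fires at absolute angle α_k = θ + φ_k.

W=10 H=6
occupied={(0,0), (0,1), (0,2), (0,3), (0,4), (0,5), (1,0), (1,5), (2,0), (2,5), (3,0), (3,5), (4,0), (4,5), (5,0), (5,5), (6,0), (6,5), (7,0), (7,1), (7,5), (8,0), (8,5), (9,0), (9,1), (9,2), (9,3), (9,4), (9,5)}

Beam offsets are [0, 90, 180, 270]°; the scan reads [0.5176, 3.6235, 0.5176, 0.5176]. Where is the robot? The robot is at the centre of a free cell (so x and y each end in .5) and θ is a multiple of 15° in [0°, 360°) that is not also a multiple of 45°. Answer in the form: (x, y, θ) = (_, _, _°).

(x, y, θ) = (8.5, 1.5, 15°)

The pose lattice has 31·16 = 496 candidates. Test each by forward raycasting.
  (1.5, 3.5, 165°): beam 2 = 1.9319 ≠ 3.6235 ✗
  (7.5, 2.5, 60°): beam 1 = 2.8868 ≠ 0.5176 ✗
  (6.5, 4.5, 60°): beam 1 = 0.5774 ≠ 0.5176 ✗
  (8.5, 3.5, 165°): beam 1 = 5.7956 ≠ 0.5176 ✗
  (1.5, 4.5, 120°): beam 1 = 0.5774 ≠ 0.5176 ✗
  …
  (8.5, 1.5, 15°): r_1=0.5176, r_2=3.6235, r_3=0.5176, r_4=0.5176 — all match ✓
Unique over the lattice → pose = (8.5, 1.5, 15°).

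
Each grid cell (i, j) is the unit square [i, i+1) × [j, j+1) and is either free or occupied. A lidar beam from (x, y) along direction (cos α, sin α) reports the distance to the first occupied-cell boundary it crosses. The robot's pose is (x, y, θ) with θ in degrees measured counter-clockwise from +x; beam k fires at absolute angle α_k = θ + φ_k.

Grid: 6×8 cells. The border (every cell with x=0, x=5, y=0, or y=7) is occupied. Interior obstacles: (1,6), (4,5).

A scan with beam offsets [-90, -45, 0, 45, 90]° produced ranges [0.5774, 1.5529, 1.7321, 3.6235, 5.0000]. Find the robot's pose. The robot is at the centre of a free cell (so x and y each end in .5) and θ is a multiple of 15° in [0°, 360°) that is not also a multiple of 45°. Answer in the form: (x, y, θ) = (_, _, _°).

Enumerate (i+0.5, j+0.5, θ) over the 22 free cells and 16 admissible headings. For each, cast all 5 beams and compare to the given ranges.
  (1.5, 1.5, 60°): beam 1 = 1.0000 ≠ 0.5774 ✗
  (2.5, 2.5, 330°): beam 1 = 1.7321 ≠ 0.5774 ✗
  (2.5, 5.5, 150°): beam 1 = 1.7321 ≠ 0.5774 ✗
  (2.5, 1.5, 330°): beam 2 = 0.5176 ≠ 1.5529 ✗
  (1.5, 3.5, 210°): beam 1 = 1.0000 ≠ 0.5774 ✗
  …
  (3.5, 1.5, 30°): r_1=0.5774, r_2=1.5529, r_3=1.7321, r_4=3.6235, r_5=5.0000 — all match ✓
Unique over the lattice → pose = (3.5, 1.5, 30°).

(x, y, θ) = (3.5, 1.5, 30°)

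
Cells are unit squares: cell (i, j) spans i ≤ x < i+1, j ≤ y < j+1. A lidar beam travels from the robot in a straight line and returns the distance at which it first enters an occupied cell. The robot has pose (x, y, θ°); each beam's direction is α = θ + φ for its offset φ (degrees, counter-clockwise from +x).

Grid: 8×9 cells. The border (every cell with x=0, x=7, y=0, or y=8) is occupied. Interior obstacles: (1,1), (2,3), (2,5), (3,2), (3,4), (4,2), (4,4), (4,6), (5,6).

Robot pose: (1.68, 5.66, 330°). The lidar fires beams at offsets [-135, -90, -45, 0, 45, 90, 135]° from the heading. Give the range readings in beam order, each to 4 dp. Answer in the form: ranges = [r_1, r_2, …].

ranges = [0.7040, 1.3600, 1.7186, 0.3695, 0.3313, 2.7020, 2.4225]

beam 1: φ=-135°, α=195°
  dir = (cos 195°, sin 195°) = (-0.9659, -0.2588); from cell (1,5)
  next x-line at t=0.7040, next y-line at t=2.5500; Δt_x=1.0353, Δt_y=3.8637
    x: enter (0,5) at t=0.7040 ← occupied
  → r_1 = 0.7040
beam 2: φ=-90°, α=240°
  dir = (cos 240°, sin 240°) = (-0.5000, -0.8660); from cell (1,5)
  next x-line at t=1.3600, next y-line at t=0.7621; Δt_x=2.0000, Δt_y=1.1547
    y: enter (1,4) at t=0.7621
    x: enter (0,4) at t=1.3600 ← occupied
  → r_2 = 1.3600
beam 3: φ=-45°, α=285°
  dir = (cos 285°, sin 285°) = (0.2588, -0.9659); from cell (1,5)
  next x-line at t=1.2364, next y-line at t=0.6833; Δt_x=3.8637, Δt_y=1.0353
    y: enter (1,4) at t=0.6833
    x: enter (2,4) at t=1.2364
    y: enter (2,3) at t=1.7186 ← occupied
  → r_3 = 1.7186
beam 4: φ=0°, α=330°
  dir = (cos 330°, sin 330°) = (0.8660, -0.5000); from cell (1,5)
  next x-line at t=0.3695, next y-line at t=1.3200; Δt_x=1.1547, Δt_y=2.0000
    x: enter (2,5) at t=0.3695 ← occupied
  → r_4 = 0.3695
beam 5: φ=45°, α=15°
  dir = (cos 15°, sin 15°) = (0.9659, 0.2588); from cell (1,5)
  next x-line at t=0.3313, next y-line at t=1.3137; Δt_x=1.0353, Δt_y=3.8637
    x: enter (2,5) at t=0.3313 ← occupied
  → r_5 = 0.3313
beam 6: φ=90°, α=60°
  dir = (cos 60°, sin 60°) = (0.5000, 0.8660); from cell (1,5)
  next x-line at t=0.6400, next y-line at t=0.3926; Δt_x=2.0000, Δt_y=1.1547
    y: enter (1,6) at t=0.3926
    x: enter (2,6) at t=0.6400
    y: enter (2,7) at t=1.5473
    x: enter (3,7) at t=2.6400
    y: enter (3,8) at t=2.7020 ← occupied
  → r_6 = 2.7020
beam 7: φ=135°, α=105°
  dir = (cos 105°, sin 105°) = (-0.2588, 0.9659); from cell (1,5)
  next x-line at t=2.6273, next y-line at t=0.3520; Δt_x=3.8637, Δt_y=1.0353
    y: enter (1,6) at t=0.3520
    y: enter (1,7) at t=1.3873
    y: enter (1,8) at t=2.4225 ← occupied
  → r_7 = 2.4225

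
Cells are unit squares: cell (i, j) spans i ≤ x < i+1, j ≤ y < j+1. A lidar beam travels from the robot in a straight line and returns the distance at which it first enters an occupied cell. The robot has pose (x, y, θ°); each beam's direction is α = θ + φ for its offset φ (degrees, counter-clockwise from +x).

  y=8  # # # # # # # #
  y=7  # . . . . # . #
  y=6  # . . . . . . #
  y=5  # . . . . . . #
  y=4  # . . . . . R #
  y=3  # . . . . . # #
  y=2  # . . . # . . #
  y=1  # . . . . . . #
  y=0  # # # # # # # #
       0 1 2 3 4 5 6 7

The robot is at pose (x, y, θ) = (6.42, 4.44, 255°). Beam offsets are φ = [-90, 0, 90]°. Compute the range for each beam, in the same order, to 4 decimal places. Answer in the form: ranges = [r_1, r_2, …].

ranges = [5.6112, 0.4555, 0.6005]

beam 1: φ=-90°, α=165°
  dir = (cos 165°, sin 165°) = (-0.9659, 0.2588); from cell (6,4)
  next x-line at t=0.4348, next y-line at t=2.1637; Δt_x=1.0353, Δt_y=3.8637
    x: enter (5,4) at t=0.4348
    x: enter (4,4) at t=1.4701
    y: enter (4,5) at t=2.1637
    x: enter (3,5) at t=2.5054
    x: enter (2,5) at t=3.5406
    x: enter (1,5) at t=4.5759
    x: enter (0,5) at t=5.6112 ← occupied
  → r_1 = 5.6112
beam 2: φ=0°, α=255°
  dir = (cos 255°, sin 255°) = (-0.2588, -0.9659); from cell (6,4)
  next x-line at t=1.6228, next y-line at t=0.4555; Δt_x=3.8637, Δt_y=1.0353
    y: enter (6,3) at t=0.4555 ← occupied
  → r_2 = 0.4555
beam 3: φ=90°, α=345°
  dir = (cos 345°, sin 345°) = (0.9659, -0.2588); from cell (6,4)
  next x-line at t=0.6005, next y-line at t=1.7000; Δt_x=1.0353, Δt_y=3.8637
    x: enter (7,4) at t=0.6005 ← occupied
  → r_3 = 0.6005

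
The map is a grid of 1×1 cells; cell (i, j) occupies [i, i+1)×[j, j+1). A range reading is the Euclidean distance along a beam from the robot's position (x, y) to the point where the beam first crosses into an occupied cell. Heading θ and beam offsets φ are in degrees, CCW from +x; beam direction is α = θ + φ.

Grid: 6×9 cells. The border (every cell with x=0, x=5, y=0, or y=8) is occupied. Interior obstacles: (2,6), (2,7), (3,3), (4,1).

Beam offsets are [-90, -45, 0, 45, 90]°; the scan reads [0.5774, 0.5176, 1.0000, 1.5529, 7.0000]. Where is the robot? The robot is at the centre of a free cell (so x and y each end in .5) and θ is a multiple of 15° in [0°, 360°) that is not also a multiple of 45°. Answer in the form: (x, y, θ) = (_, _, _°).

The pose lattice has 24·16 = 384 candidates. Test each by forward raycasting.
  (4.5, 2.5, 195°): beam 1 = 5.6940 ≠ 0.5774 ✗
  (1.5, 4.5, 195°): beam 1 = 1.9319 ≠ 0.5774 ✗
  (4.5, 4.5, 345°): beam 1 = 3.6235 ≠ 0.5774 ✗
  (3.5, 1.5, 195°): beam 1 = 1.5529 ≠ 0.5774 ✗
  …
  (4.5, 7.5, 150°): r_1=0.5774, r_2=0.5176, r_3=1.0000, r_4=1.5529, r_5=7.0000 — all match ✓
No second candidate reproduces the full scan.

(x, y, θ) = (4.5, 7.5, 150°)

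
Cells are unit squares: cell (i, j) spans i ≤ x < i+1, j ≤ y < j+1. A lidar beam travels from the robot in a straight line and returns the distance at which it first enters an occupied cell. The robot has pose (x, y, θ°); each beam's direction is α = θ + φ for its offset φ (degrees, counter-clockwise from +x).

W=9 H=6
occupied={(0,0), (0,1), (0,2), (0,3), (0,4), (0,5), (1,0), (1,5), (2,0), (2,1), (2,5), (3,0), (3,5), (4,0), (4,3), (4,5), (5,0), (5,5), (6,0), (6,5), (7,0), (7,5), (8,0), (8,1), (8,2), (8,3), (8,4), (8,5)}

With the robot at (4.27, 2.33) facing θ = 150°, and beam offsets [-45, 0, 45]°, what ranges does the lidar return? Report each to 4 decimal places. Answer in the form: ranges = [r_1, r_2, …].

ranges = [0.6936, 3.7759, 1.3148]

beam 1: φ=-45°, α=105°
  dir = (cos 105°, sin 105°) = (-0.2588, 0.9659); from cell (4,2)
  next x-line at t=1.0432, next y-line at t=0.6936; Δt_x=3.8637, Δt_y=1.0353
    y: enter (4,3) at t=0.6936 ← occupied
  → r_1 = 0.6936
beam 2: φ=0°, α=150°
  dir = (cos 150°, sin 150°) = (-0.8660, 0.5000); from cell (4,2)
  next x-line at t=0.3118, next y-line at t=1.3400; Δt_x=1.1547, Δt_y=2.0000
    x: enter (3,2) at t=0.3118
    y: enter (3,3) at t=1.3400
    x: enter (2,3) at t=1.4665
    x: enter (1,3) at t=2.6212
    y: enter (1,4) at t=3.3400
    x: enter (0,4) at t=3.7759 ← occupied
  → r_2 = 3.7759
beam 3: φ=45°, α=195°
  dir = (cos 195°, sin 195°) = (-0.9659, -0.2588); from cell (4,2)
  next x-line at t=0.2795, next y-line at t=1.2750; Δt_x=1.0353, Δt_y=3.8637
    x: enter (3,2) at t=0.2795
    y: enter (3,1) at t=1.2750
    x: enter (2,1) at t=1.3148 ← occupied
  → r_3 = 1.3148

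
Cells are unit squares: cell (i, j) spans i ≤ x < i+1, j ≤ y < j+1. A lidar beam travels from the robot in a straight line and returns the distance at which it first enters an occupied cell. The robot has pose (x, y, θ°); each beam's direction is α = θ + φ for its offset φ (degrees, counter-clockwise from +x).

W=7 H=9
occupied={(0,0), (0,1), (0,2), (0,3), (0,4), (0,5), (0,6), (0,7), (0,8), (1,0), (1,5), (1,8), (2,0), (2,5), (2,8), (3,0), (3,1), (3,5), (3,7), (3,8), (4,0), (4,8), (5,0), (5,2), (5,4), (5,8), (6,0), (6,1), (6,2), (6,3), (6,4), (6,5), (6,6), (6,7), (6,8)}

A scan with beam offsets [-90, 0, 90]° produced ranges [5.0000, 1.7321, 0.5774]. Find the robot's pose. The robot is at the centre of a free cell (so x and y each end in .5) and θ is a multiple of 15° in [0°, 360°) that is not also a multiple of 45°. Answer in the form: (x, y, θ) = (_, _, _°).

Enumerate (i+0.5, j+0.5, θ) over the 28 free cells and 16 admissible headings. For each, cast all 3 beams and compare to the given ranges.
  (1.5, 4.5, 165°): beam 1 = 0.5176 ≠ 5.0000 ✗
  (1.5, 4.5, 285°): beam 1 = 0.5176 ≠ 5.0000 ✗
  (5.5, 3.5, 15°): beam 1 = 0.5176 ≠ 5.0000 ✗
  (3.5, 4.5, 345°): beam 1 = 3.6235 ≠ 5.0000 ✗
  …
  (1.5, 3.5, 60°): r_1=5.0000, r_2=1.7321, r_3=0.5774 — all match ✓
Unique over the lattice → pose = (1.5, 3.5, 60°).

(x, y, θ) = (1.5, 3.5, 60°)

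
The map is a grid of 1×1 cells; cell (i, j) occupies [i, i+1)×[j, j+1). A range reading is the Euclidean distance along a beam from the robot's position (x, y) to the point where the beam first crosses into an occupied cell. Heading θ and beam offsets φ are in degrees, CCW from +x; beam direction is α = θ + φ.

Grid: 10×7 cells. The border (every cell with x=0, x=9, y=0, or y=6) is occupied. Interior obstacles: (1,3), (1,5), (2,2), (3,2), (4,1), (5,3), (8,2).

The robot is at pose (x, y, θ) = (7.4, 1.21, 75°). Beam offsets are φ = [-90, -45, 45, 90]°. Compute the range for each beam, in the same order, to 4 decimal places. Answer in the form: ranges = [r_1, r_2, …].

beam 1: φ=-90°, α=345°
  d=(0.9659,-0.2588)  start (7,1)  tX=0.6212 tY=0.8114  stride 1/|dx|=1.0353 1/|dy|=3.8637
    cross x-line → (8,1), t=0.6212
    cross y-line → (8,0), t=0.8114 (wall)
  → r_1 = 0.8114
beam 2: φ=-45°, α=30°
  d=(0.8660,0.5000)  start (7,1)  tX=0.6928 tY=1.5800  stride 1/|dx|=1.1547 1/|dy|=2.0000
    cross x-line → (8,1), t=0.6928
    cross y-line → (8,2), t=1.5800 (wall)
  → r_2 = 1.5800
beam 3: φ=45°, α=120°
  d=(-0.5000,0.8660)  start (7,1)  tX=0.8000 tY=0.9122  stride 1/|dx|=2.0000 1/|dy|=1.1547
    cross x-line → (6,1), t=0.8000
    cross y-line → (6,2), t=0.9122
    cross y-line → (6,3), t=2.0669
    cross x-line → (5,3), t=2.8000 (wall)
  → r_3 = 2.8000
beam 4: φ=90°, α=165°
  d=(-0.9659,0.2588)  start (7,1)  tX=0.4141 tY=3.0523  stride 1/|dx|=1.0353 1/|dy|=3.8637
    cross x-line → (6,1), t=0.4141
    cross x-line → (5,1), t=1.4494
    cross x-line → (4,1), t=2.4847 (wall)
  → r_4 = 2.4847

ranges = [0.8114, 1.5800, 2.8000, 2.4847]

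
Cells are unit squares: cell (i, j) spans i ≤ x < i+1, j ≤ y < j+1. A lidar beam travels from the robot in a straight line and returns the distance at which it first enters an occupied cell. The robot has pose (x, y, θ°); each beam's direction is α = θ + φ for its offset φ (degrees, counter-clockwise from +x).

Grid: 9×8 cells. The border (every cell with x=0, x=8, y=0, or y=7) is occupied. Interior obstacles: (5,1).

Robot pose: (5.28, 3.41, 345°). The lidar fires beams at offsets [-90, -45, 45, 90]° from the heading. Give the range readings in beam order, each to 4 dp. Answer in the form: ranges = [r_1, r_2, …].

ranges = [2.4950, 2.7828, 3.1408, 3.7166]

beam 1: φ=-90°, α=255°
  cosα=-0.2588 sinα=-0.9659 | (5,3) | tMaxX 1.0818 tMaxY 0.4245 | tΔX 3.8637 tΔY 1.0353
    t=0.4245 [y] (5,2)
    t=1.0818 [x] (4,2)
    t=1.4597 [y] (4,1)
    t=2.4950 [y] (4,0) — stop
  → r_1 = 2.4950
beam 2: φ=-45°, α=300°
  cosα=0.5000 sinα=-0.8660 | (5,3) | tMaxX 1.4400 tMaxY 0.4734 | tΔX 2.0000 tΔY 1.1547
    t=0.4734 [y] (5,2)
    t=1.4400 [x] (6,2)
    t=1.6281 [y] (6,1)
    t=2.7828 [y] (6,0) — stop
  → r_2 = 2.7828
beam 3: φ=45°, α=30°
  cosα=0.8660 sinα=0.5000 | (5,3) | tMaxX 0.8314 tMaxY 1.1800 | tΔX 1.1547 tΔY 2.0000
    t=0.8314 [x] (6,3)
    t=1.1800 [y] (6,4)
    t=1.9861 [x] (7,4)
    t=3.1408 [x] (8,4) — stop
  → r_3 = 3.1408
beam 4: φ=90°, α=75°
  cosα=0.2588 sinα=0.9659 | (5,3) | tMaxX 2.7819 tMaxY 0.6108 | tΔX 3.8637 tΔY 1.0353
    t=0.6108 [y] (5,4)
    t=1.6461 [y] (5,5)
    t=2.6814 [y] (5,6)
    t=2.7819 [x] (6,6)
    t=3.7166 [y] (6,7) — stop
  → r_4 = 3.7166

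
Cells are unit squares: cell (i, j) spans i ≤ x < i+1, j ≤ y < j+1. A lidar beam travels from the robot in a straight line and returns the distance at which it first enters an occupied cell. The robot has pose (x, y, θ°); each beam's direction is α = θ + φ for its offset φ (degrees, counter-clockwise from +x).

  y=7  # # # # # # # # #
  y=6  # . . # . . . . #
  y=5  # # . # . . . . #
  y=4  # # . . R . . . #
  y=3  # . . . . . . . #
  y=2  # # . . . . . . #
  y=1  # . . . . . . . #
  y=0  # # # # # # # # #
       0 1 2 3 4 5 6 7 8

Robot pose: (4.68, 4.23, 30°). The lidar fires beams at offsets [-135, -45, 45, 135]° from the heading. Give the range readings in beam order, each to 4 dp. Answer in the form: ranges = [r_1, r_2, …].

beam 1: φ=-135°, α=255°
  dir = (cos 255°, sin 255°) = (-0.2588, -0.9659); from cell (4,4)
  next x-line at t=2.6273, next y-line at t=0.2381; Δt_x=3.8637, Δt_y=1.0353
    y: enter (4,3) at t=0.2381
    y: enter (4,2) at t=1.2734
    y: enter (4,1) at t=2.3087
    x: enter (3,1) at t=2.6273
    y: enter (3,0) at t=3.3439 ← occupied
  → r_1 = 3.3439
beam 2: φ=-45°, α=345°
  dir = (cos 345°, sin 345°) = (0.9659, -0.2588); from cell (4,4)
  next x-line at t=0.3313, next y-line at t=0.8887; Δt_x=1.0353, Δt_y=3.8637
    x: enter (5,4) at t=0.3313
    y: enter (5,3) at t=0.8887
    x: enter (6,3) at t=1.3666
    x: enter (7,3) at t=2.4018
    x: enter (8,3) at t=3.4371 ← occupied
  → r_2 = 3.4371
beam 3: φ=45°, α=75°
  dir = (cos 75°, sin 75°) = (0.2588, 0.9659); from cell (4,4)
  next x-line at t=1.2364, next y-line at t=0.7972; Δt_x=3.8637, Δt_y=1.0353
    y: enter (4,5) at t=0.7972
    x: enter (5,5) at t=1.2364
    y: enter (5,6) at t=1.8324
    y: enter (5,7) at t=2.8677 ← occupied
  → r_3 = 2.8677
beam 4: φ=135°, α=165°
  dir = (cos 165°, sin 165°) = (-0.9659, 0.2588); from cell (4,4)
  next x-line at t=0.7040, next y-line at t=2.9751; Δt_x=1.0353, Δt_y=3.8637
    x: enter (3,4) at t=0.7040
    x: enter (2,4) at t=1.7393
    x: enter (1,4) at t=2.7745 ← occupied
  → r_4 = 2.7745

ranges = [3.3439, 3.4371, 2.8677, 2.7745]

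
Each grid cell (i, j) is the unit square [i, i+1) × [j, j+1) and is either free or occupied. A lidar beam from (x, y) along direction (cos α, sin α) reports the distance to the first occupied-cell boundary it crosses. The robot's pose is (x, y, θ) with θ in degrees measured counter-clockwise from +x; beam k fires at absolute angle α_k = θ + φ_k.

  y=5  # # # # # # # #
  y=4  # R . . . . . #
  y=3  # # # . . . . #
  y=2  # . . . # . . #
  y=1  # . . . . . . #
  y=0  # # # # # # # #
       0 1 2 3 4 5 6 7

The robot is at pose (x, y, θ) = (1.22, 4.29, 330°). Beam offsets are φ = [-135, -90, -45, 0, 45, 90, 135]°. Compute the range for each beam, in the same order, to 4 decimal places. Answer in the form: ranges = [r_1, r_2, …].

beam 1: φ=-135°, α=195°
  dir = (cos 195°, sin 195°) = (-0.9659, -0.2588); from cell (1,4)
  next x-line at t=0.2278, next y-line at t=1.1205; Δt_x=1.0353, Δt_y=3.8637
    x: enter (0,4) at t=0.2278 ← occupied
  → r_1 = 0.2278
beam 2: φ=-90°, α=240°
  dir = (cos 240°, sin 240°) = (-0.5000, -0.8660); from cell (1,4)
  next x-line at t=0.4400, next y-line at t=0.3349; Δt_x=2.0000, Δt_y=1.1547
    y: enter (1,3) at t=0.3349 ← occupied
  → r_2 = 0.3349
beam 3: φ=-45°, α=285°
  dir = (cos 285°, sin 285°) = (0.2588, -0.9659); from cell (1,4)
  next x-line at t=3.0137, next y-line at t=0.3002; Δt_x=3.8637, Δt_y=1.0353
    y: enter (1,3) at t=0.3002 ← occupied
  → r_3 = 0.3002
beam 4: φ=0°, α=330°
  dir = (cos 330°, sin 330°) = (0.8660, -0.5000); from cell (1,4)
  next x-line at t=0.9007, next y-line at t=0.5800; Δt_x=1.1547, Δt_y=2.0000
    y: enter (1,3) at t=0.5800 ← occupied
  → r_4 = 0.5800
beam 5: φ=45°, α=15°
  dir = (cos 15°, sin 15°) = (0.9659, 0.2588); from cell (1,4)
  next x-line at t=0.8075, next y-line at t=2.7432; Δt_x=1.0353, Δt_y=3.8637
    x: enter (2,4) at t=0.8075
    x: enter (3,4) at t=1.8428
    y: enter (3,5) at t=2.7432 ← occupied
  → r_5 = 2.7432
beam 6: φ=90°, α=60°
  dir = (cos 60°, sin 60°) = (0.5000, 0.8660); from cell (1,4)
  next x-line at t=1.5600, next y-line at t=0.8198; Δt_x=2.0000, Δt_y=1.1547
    y: enter (1,5) at t=0.8198 ← occupied
  → r_6 = 0.8198
beam 7: φ=135°, α=105°
  dir = (cos 105°, sin 105°) = (-0.2588, 0.9659); from cell (1,4)
  next x-line at t=0.8500, next y-line at t=0.7350; Δt_x=3.8637, Δt_y=1.0353
    y: enter (1,5) at t=0.7350 ← occupied
  → r_7 = 0.7350

ranges = [0.2278, 0.3349, 0.3002, 0.5800, 2.7432, 0.8198, 0.7350]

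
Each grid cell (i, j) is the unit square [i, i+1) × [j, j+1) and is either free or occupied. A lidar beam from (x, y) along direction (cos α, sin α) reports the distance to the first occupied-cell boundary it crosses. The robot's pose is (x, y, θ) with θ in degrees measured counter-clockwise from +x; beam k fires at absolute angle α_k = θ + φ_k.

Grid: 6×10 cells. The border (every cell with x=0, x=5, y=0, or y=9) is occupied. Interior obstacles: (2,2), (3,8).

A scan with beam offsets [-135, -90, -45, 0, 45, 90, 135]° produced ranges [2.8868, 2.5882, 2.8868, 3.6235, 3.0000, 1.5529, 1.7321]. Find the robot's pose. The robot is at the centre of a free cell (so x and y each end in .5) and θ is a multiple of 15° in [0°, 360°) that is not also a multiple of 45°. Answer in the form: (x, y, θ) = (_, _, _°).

(x, y, θ) = (3.5, 6.5, 255°)

Candidates: 30 free-cell centres × 16 headings = 480 poses. Raycast each; keep the one whose scan matches to 4 dp.
  (3.5, 5.5, 330°): beam 1 = 2.5882 ≠ 2.8868 ✗
  (4.5, 8.5, 195°): beam 1 = 0.5774 ≠ 2.8868 ✗
  (3.5, 3.5, 345°): beam 1 = 1.0000 ≠ 2.8868 ✗
  …
  (3.5, 6.5, 255°): r_1=2.8868, r_2=2.5882, r_3=2.8868, r_4=3.6235, r_5=3.0000, r_6=1.5529, r_7=1.7321 — all match ✓
Unique over the lattice → pose = (3.5, 6.5, 255°).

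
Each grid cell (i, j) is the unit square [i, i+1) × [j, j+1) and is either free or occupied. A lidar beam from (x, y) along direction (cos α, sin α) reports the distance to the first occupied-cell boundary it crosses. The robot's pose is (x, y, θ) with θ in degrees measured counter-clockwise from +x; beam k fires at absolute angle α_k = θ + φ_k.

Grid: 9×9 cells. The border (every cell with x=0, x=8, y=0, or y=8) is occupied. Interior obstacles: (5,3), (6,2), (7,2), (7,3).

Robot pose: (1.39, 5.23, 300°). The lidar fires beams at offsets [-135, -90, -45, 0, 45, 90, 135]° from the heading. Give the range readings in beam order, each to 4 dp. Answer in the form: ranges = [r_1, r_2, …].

beam 1: φ=-135°, α=165°
  dir = (cos 165°, sin 165°) = (-0.9659, 0.2588); from cell (1,5)
  next x-line at t=0.4038, next y-line at t=2.9751; Δt_x=1.0353, Δt_y=3.8637
    x: enter (0,5) at t=0.4038 ← occupied
  → r_1 = 0.4038
beam 2: φ=-90°, α=210°
  dir = (cos 210°, sin 210°) = (-0.8660, -0.5000); from cell (1,5)
  next x-line at t=0.4503, next y-line at t=0.4600; Δt_x=1.1547, Δt_y=2.0000
    x: enter (0,5) at t=0.4503 ← occupied
  → r_2 = 0.4503
beam 3: φ=-45°, α=255°
  dir = (cos 255°, sin 255°) = (-0.2588, -0.9659); from cell (1,5)
  next x-line at t=1.5068, next y-line at t=0.2381; Δt_x=3.8637, Δt_y=1.0353
    y: enter (1,4) at t=0.2381
    y: enter (1,3) at t=1.2734
    x: enter (0,3) at t=1.5068 ← occupied
  → r_3 = 1.5068
beam 4: φ=0°, α=300°
  dir = (cos 300°, sin 300°) = (0.5000, -0.8660); from cell (1,5)
  next x-line at t=1.2200, next y-line at t=0.2656; Δt_x=2.0000, Δt_y=1.1547
    y: enter (1,4) at t=0.2656
    x: enter (2,4) at t=1.2200
    y: enter (2,3) at t=1.4203
    y: enter (2,2) at t=2.5750
    x: enter (3,2) at t=3.2200
    y: enter (3,1) at t=3.7297
    y: enter (3,0) at t=4.8844 ← occupied
  → r_4 = 4.8844
beam 5: φ=45°, α=345°
  dir = (cos 345°, sin 345°) = (0.9659, -0.2588); from cell (1,5)
  next x-line at t=0.6315, next y-line at t=0.8887; Δt_x=1.0353, Δt_y=3.8637
    x: enter (2,5) at t=0.6315
    y: enter (2,4) at t=0.8887
    x: enter (3,4) at t=1.6668
    x: enter (4,4) at t=2.7021
    x: enter (5,4) at t=3.7373
    y: enter (5,3) at t=4.7524 ← occupied
  → r_5 = 4.7524
beam 6: φ=90°, α=30°
  dir = (cos 30°, sin 30°) = (0.8660, 0.5000); from cell (1,5)
  next x-line at t=0.7044, next y-line at t=1.5400; Δt_x=1.1547, Δt_y=2.0000
    x: enter (2,5) at t=0.7044
    y: enter (2,6) at t=1.5400
    x: enter (3,6) at t=1.8591
    x: enter (4,6) at t=3.0138
    y: enter (4,7) at t=3.5400
    x: enter (5,7) at t=4.1685
    x: enter (6,7) at t=5.3232
    y: enter (6,8) at t=5.5400 ← occupied
  → r_6 = 5.5400
beam 7: φ=135°, α=75°
  dir = (cos 75°, sin 75°) = (0.2588, 0.9659); from cell (1,5)
  next x-line at t=2.3569, next y-line at t=0.7972; Δt_x=3.8637, Δt_y=1.0353
    y: enter (1,6) at t=0.7972
    y: enter (1,7) at t=1.8324
    x: enter (2,7) at t=2.3569
    y: enter (2,8) at t=2.8677 ← occupied
  → r_7 = 2.8677

ranges = [0.4038, 0.4503, 1.5068, 4.8844, 4.7524, 5.5400, 2.8677]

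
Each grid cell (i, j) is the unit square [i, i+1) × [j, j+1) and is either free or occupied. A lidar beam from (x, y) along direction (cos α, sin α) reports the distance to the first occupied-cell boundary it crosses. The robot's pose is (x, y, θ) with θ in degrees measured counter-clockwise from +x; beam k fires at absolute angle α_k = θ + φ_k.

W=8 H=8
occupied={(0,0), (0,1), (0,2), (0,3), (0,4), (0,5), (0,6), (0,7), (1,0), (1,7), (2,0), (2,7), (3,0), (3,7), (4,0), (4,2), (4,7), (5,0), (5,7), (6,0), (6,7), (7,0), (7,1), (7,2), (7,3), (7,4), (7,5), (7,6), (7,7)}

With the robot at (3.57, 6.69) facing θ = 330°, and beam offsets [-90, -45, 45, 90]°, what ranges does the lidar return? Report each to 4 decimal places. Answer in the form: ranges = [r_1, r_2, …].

ranges = [5.1400, 3.8202, 1.1977, 0.3580]

beam 1: φ=-90°, α=240°
  d=(-0.5000,-0.8660)  start (3,6)  tX=1.1400 tY=0.7967  stride 1/|dx|=2.0000 1/|dy|=1.1547
    cross y-line → (3,5), t=0.7967
    cross x-line → (2,5), t=1.1400
    cross y-line → (2,4), t=1.9514
    cross y-line → (2,3), t=3.1061
    cross x-line → (1,3), t=3.1400
    cross y-line → (1,2), t=4.2608
    cross x-line → (0,2), t=5.1400 (wall)
  → r_1 = 5.1400
beam 2: φ=-45°, α=285°
  d=(0.2588,-0.9659)  start (3,6)  tX=1.6614 tY=0.7143  stride 1/|dx|=3.8637 1/|dy|=1.0353
    cross y-line → (3,5), t=0.7143
    cross x-line → (4,5), t=1.6614
    cross y-line → (4,4), t=1.7496
    cross y-line → (4,3), t=2.7849
    cross y-line → (4,2), t=3.8202 (wall)
  → r_2 = 3.8202
beam 3: φ=45°, α=15°
  d=(0.9659,0.2588)  start (3,6)  tX=0.4452 tY=1.1977  stride 1/|dx|=1.0353 1/|dy|=3.8637
    cross x-line → (4,6), t=0.4452
    cross y-line → (4,7), t=1.1977 (wall)
  → r_3 = 1.1977
beam 4: φ=90°, α=60°
  d=(0.5000,0.8660)  start (3,6)  tX=0.8600 tY=0.3580  stride 1/|dx|=2.0000 1/|dy|=1.1547
    cross y-line → (3,7), t=0.3580 (wall)
  → r_4 = 0.3580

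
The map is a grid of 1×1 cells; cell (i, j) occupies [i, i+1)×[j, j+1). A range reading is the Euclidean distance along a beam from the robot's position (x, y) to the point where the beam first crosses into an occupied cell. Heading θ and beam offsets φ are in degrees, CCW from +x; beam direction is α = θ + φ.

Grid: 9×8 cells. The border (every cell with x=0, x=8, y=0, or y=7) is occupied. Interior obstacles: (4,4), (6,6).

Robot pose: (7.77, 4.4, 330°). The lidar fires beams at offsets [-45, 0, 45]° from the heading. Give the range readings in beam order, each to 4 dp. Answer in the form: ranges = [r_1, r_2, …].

beam 1: φ=-45°, α=285°
  dir = (cos 285°, sin 285°) = (0.2588, -0.9659); from cell (7,4)
  next x-line at t=0.8887, next y-line at t=0.4141; Δt_x=3.8637, Δt_y=1.0353
    y: enter (7,3) at t=0.4141
    x: enter (8,3) at t=0.8887 ← occupied
  → r_1 = 0.8887
beam 2: φ=0°, α=330°
  dir = (cos 330°, sin 330°) = (0.8660, -0.5000); from cell (7,4)
  next x-line at t=0.2656, next y-line at t=0.8000; Δt_x=1.1547, Δt_y=2.0000
    x: enter (8,4) at t=0.2656 ← occupied
  → r_2 = 0.2656
beam 3: φ=45°, α=15°
  dir = (cos 15°, sin 15°) = (0.9659, 0.2588); from cell (7,4)
  next x-line at t=0.2381, next y-line at t=2.3182; Δt_x=1.0353, Δt_y=3.8637
    x: enter (8,4) at t=0.2381 ← occupied
  → r_3 = 0.2381

ranges = [0.8887, 0.2656, 0.2381]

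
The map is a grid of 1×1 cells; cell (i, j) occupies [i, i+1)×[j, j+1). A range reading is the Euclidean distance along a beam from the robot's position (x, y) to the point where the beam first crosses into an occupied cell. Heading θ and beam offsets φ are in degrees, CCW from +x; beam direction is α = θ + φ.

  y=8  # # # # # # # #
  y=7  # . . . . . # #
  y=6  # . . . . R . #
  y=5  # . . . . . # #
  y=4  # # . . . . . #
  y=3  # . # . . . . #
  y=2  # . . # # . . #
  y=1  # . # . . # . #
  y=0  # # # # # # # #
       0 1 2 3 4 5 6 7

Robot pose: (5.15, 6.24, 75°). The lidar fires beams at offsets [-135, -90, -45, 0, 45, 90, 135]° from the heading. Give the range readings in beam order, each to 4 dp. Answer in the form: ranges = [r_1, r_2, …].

beam 1: φ=-135°, α=300°
  d=(0.5000,-0.8660)  start (5,6)  tX=1.7000 tY=0.2771  stride 1/|dx|=2.0000 1/|dy|=1.1547
    cross y-line → (5,5), t=0.2771
    cross y-line → (5,4), t=1.4318
    cross x-line → (6,4), t=1.7000
    cross y-line → (6,3), t=2.5865
    cross x-line → (7,3), t=3.7000 (wall)
  → r_1 = 3.7000
beam 2: φ=-90°, α=345°
  d=(0.9659,-0.2588)  start (5,6)  tX=0.8800 tY=0.9273  stride 1/|dx|=1.0353 1/|dy|=3.8637
    cross x-line → (6,6), t=0.8800
    cross y-line → (6,5), t=0.9273 (wall)
  → r_2 = 0.9273
beam 3: φ=-45°, α=30°
  d=(0.8660,0.5000)  start (5,6)  tX=0.9815 tY=1.5200  stride 1/|dx|=1.1547 1/|dy|=2.0000
    cross x-line → (6,6), t=0.9815
    cross y-line → (6,7), t=1.5200 (wall)
  → r_3 = 1.5200
beam 4: φ=0°, α=75°
  d=(0.2588,0.9659)  start (5,6)  tX=3.2841 tY=0.7868  stride 1/|dx|=3.8637 1/|dy|=1.0353
    cross y-line → (5,7), t=0.7868
    cross y-line → (5,8), t=1.8221 (wall)
  → r_4 = 1.8221
beam 5: φ=45°, α=120°
  d=(-0.5000,0.8660)  start (5,6)  tX=0.3000 tY=0.8776  stride 1/|dx|=2.0000 1/|dy|=1.1547
    cross x-line → (4,6), t=0.3000
    cross y-line → (4,7), t=0.8776
    cross y-line → (4,8), t=2.0323 (wall)
  → r_5 = 2.0323
beam 6: φ=90°, α=165°
  d=(-0.9659,0.2588)  start (5,6)  tX=0.1553 tY=2.9364  stride 1/|dx|=1.0353 1/|dy|=3.8637
    cross x-line → (4,6), t=0.1553
    cross x-line → (3,6), t=1.1906
    cross x-line → (2,6), t=2.2258
    cross y-line → (2,7), t=2.9364
    cross x-line → (1,7), t=3.2611
    cross x-line → (0,7), t=4.2964 (wall)
  → r_6 = 4.2964
beam 7: φ=135°, α=210°
  d=(-0.8660,-0.5000)  start (5,6)  tX=0.1732 tY=0.4800  stride 1/|dx|=1.1547 1/|dy|=2.0000
    cross x-line → (4,6), t=0.1732
    cross y-line → (4,5), t=0.4800
    cross x-line → (3,5), t=1.3279
    cross y-line → (3,4), t=2.4800
    cross x-line → (2,4), t=2.4826
    cross x-line → (1,4), t=3.6373 (wall)
  → r_7 = 3.6373

ranges = [3.7000, 0.9273, 1.5200, 1.8221, 2.0323, 4.2964, 3.6373]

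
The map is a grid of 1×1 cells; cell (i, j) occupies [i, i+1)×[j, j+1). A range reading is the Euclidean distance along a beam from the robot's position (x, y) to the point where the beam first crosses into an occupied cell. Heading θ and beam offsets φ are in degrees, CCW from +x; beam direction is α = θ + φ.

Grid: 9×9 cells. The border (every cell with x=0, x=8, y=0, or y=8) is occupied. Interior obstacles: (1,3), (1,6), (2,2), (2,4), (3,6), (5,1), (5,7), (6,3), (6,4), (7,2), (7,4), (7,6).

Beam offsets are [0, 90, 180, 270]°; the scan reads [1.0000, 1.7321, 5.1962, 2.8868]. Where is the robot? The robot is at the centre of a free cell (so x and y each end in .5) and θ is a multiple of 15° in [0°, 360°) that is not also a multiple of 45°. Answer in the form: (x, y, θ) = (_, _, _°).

Enumerate (i+0.5, j+0.5, θ) over the 37 free cells and 16 admissible headings. For each, cast all 4 beams and compare to the given ranges.
  (3.5, 2.5, 300°): beam 1 = 1.7321 ≠ 1.0000 ✗
  (4.5, 6.5, 210°): beam 1 = 0.5774 ≠ 1.0000 ✗
  (7.5, 3.5, 165°): beam 1 = 0.5176 ≠ 1.0000 ✗
  …
  (4.5, 5.5, 120°): r_1=1.0000, r_2=1.7321, r_3=5.1962, r_4=2.8868 — all match ✓
Unique over the lattice → pose = (4.5, 5.5, 120°).

(x, y, θ) = (4.5, 5.5, 120°)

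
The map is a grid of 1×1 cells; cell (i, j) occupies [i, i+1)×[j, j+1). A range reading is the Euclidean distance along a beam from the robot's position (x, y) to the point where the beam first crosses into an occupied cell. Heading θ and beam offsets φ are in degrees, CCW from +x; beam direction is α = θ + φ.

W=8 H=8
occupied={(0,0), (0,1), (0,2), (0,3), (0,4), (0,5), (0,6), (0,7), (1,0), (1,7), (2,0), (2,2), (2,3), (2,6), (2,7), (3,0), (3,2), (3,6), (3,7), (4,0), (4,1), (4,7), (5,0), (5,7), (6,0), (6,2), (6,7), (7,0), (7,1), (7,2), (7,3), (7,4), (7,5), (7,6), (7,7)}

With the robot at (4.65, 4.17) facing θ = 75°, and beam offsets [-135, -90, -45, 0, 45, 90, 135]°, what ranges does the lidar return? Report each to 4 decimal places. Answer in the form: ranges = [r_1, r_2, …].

ranges = [3.6604, 2.4329, 2.7135, 2.9298, 2.1131, 3.7788, 1.9053]

beam 1: φ=-135°, α=300°
  d=(0.5000,-0.8660)  start (4,4)  tX=0.7000 tY=0.1963  stride 1/|dx|=2.0000 1/|dy|=1.1547
    cross y-line → (4,3), t=0.1963
    cross x-line → (5,3), t=0.7000
    cross y-line → (5,2), t=1.3510
    cross y-line → (5,1), t=2.5057
    cross x-line → (6,1), t=2.7000
    cross y-line → (6,0), t=3.6604 (wall)
  → r_1 = 3.6604
beam 2: φ=-90°, α=345°
  d=(0.9659,-0.2588)  start (4,4)  tX=0.3623 tY=0.6568  stride 1/|dx|=1.0353 1/|dy|=3.8637
    cross x-line → (5,4), t=0.3623
    cross y-line → (5,3), t=0.6568
    cross x-line → (6,3), t=1.3976
    cross x-line → (7,3), t=2.4329 (wall)
  → r_2 = 2.4329
beam 3: φ=-45°, α=30°
  d=(0.8660,0.5000)  start (4,4)  tX=0.4041 tY=1.6600  stride 1/|dx|=1.1547 1/|dy|=2.0000
    cross x-line → (5,4), t=0.4041
    cross x-line → (6,4), t=1.5588
    cross y-line → (6,5), t=1.6600
    cross x-line → (7,5), t=2.7135 (wall)
  → r_3 = 2.7135
beam 4: φ=0°, α=75°
  d=(0.2588,0.9659)  start (4,4)  tX=1.3523 tY=0.8593  stride 1/|dx|=3.8637 1/|dy|=1.0353
    cross y-line → (4,5), t=0.8593
    cross x-line → (5,5), t=1.3523
    cross y-line → (5,6), t=1.8946
    cross y-line → (5,7), t=2.9298 (wall)
  → r_4 = 2.9298
beam 5: φ=45°, α=120°
  d=(-0.5000,0.8660)  start (4,4)  tX=1.3000 tY=0.9584  stride 1/|dx|=2.0000 1/|dy|=1.1547
    cross y-line → (4,5), t=0.9584
    cross x-line → (3,5), t=1.3000
    cross y-line → (3,6), t=2.1131 (wall)
  → r_5 = 2.1131
beam 6: φ=90°, α=165°
  d=(-0.9659,0.2588)  start (4,4)  tX=0.6729 tY=3.2069  stride 1/|dx|=1.0353 1/|dy|=3.8637
    cross x-line → (3,4), t=0.6729
    cross x-line → (2,4), t=1.7082
    cross x-line → (1,4), t=2.7435
    cross y-line → (1,5), t=3.2069
    cross x-line → (0,5), t=3.7788 (wall)
  → r_6 = 3.7788
beam 7: φ=135°, α=210°
  d=(-0.8660,-0.5000)  start (4,4)  tX=0.7506 tY=0.3400  stride 1/|dx|=1.1547 1/|dy|=2.0000
    cross y-line → (4,3), t=0.3400
    cross x-line → (3,3), t=0.7506
    cross x-line → (2,3), t=1.9053 (wall)
  → r_7 = 1.9053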